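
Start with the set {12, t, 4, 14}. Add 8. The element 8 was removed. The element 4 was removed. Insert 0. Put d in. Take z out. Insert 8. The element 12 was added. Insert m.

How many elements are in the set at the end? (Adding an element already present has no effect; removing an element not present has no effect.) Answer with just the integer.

Tracking the set through each operation:
Start: {12, 14, 4, t}
Event 1 (add 8): added. Set: {12, 14, 4, 8, t}
Event 2 (remove 8): removed. Set: {12, 14, 4, t}
Event 3 (remove 4): removed. Set: {12, 14, t}
Event 4 (add 0): added. Set: {0, 12, 14, t}
Event 5 (add d): added. Set: {0, 12, 14, d, t}
Event 6 (remove z): not present, no change. Set: {0, 12, 14, d, t}
Event 7 (add 8): added. Set: {0, 12, 14, 8, d, t}
Event 8 (add 12): already present, no change. Set: {0, 12, 14, 8, d, t}
Event 9 (add m): added. Set: {0, 12, 14, 8, d, m, t}

Final set: {0, 12, 14, 8, d, m, t} (size 7)

Answer: 7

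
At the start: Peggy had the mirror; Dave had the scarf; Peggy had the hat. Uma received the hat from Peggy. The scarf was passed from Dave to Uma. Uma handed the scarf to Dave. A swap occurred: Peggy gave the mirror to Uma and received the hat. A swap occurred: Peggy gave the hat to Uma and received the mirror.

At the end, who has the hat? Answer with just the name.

Tracking all object holders:
Start: mirror:Peggy, scarf:Dave, hat:Peggy
Event 1 (give hat: Peggy -> Uma). State: mirror:Peggy, scarf:Dave, hat:Uma
Event 2 (give scarf: Dave -> Uma). State: mirror:Peggy, scarf:Uma, hat:Uma
Event 3 (give scarf: Uma -> Dave). State: mirror:Peggy, scarf:Dave, hat:Uma
Event 4 (swap mirror<->hat: now mirror:Uma, hat:Peggy). State: mirror:Uma, scarf:Dave, hat:Peggy
Event 5 (swap hat<->mirror: now hat:Uma, mirror:Peggy). State: mirror:Peggy, scarf:Dave, hat:Uma

Final state: mirror:Peggy, scarf:Dave, hat:Uma
The hat is held by Uma.

Answer: Uma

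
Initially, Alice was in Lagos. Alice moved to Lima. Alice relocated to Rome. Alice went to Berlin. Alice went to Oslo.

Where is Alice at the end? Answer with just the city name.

Tracking Alice's location:
Start: Alice is in Lagos.
After move 1: Lagos -> Lima. Alice is in Lima.
After move 2: Lima -> Rome. Alice is in Rome.
After move 3: Rome -> Berlin. Alice is in Berlin.
After move 4: Berlin -> Oslo. Alice is in Oslo.

Answer: Oslo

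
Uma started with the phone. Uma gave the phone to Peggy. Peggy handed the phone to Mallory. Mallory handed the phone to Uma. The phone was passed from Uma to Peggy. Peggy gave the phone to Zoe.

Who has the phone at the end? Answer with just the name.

Answer: Zoe

Derivation:
Tracking the phone through each event:
Start: Uma has the phone.
After event 1: Peggy has the phone.
After event 2: Mallory has the phone.
After event 3: Uma has the phone.
After event 4: Peggy has the phone.
After event 5: Zoe has the phone.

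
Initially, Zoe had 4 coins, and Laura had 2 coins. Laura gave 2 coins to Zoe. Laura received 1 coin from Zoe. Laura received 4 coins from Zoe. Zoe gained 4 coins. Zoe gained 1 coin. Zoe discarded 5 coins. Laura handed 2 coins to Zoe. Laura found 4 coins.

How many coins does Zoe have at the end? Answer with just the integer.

Tracking counts step by step:
Start: Zoe=4, Laura=2
Event 1 (Laura -> Zoe, 2): Laura: 2 -> 0, Zoe: 4 -> 6. State: Zoe=6, Laura=0
Event 2 (Zoe -> Laura, 1): Zoe: 6 -> 5, Laura: 0 -> 1. State: Zoe=5, Laura=1
Event 3 (Zoe -> Laura, 4): Zoe: 5 -> 1, Laura: 1 -> 5. State: Zoe=1, Laura=5
Event 4 (Zoe +4): Zoe: 1 -> 5. State: Zoe=5, Laura=5
Event 5 (Zoe +1): Zoe: 5 -> 6. State: Zoe=6, Laura=5
Event 6 (Zoe -5): Zoe: 6 -> 1. State: Zoe=1, Laura=5
Event 7 (Laura -> Zoe, 2): Laura: 5 -> 3, Zoe: 1 -> 3. State: Zoe=3, Laura=3
Event 8 (Laura +4): Laura: 3 -> 7. State: Zoe=3, Laura=7

Zoe's final count: 3

Answer: 3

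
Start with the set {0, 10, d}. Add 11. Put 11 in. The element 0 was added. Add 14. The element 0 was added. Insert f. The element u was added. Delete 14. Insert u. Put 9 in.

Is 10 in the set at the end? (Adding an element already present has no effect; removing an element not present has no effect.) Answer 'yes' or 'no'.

Tracking the set through each operation:
Start: {0, 10, d}
Event 1 (add 11): added. Set: {0, 10, 11, d}
Event 2 (add 11): already present, no change. Set: {0, 10, 11, d}
Event 3 (add 0): already present, no change. Set: {0, 10, 11, d}
Event 4 (add 14): added. Set: {0, 10, 11, 14, d}
Event 5 (add 0): already present, no change. Set: {0, 10, 11, 14, d}
Event 6 (add f): added. Set: {0, 10, 11, 14, d, f}
Event 7 (add u): added. Set: {0, 10, 11, 14, d, f, u}
Event 8 (remove 14): removed. Set: {0, 10, 11, d, f, u}
Event 9 (add u): already present, no change. Set: {0, 10, 11, d, f, u}
Event 10 (add 9): added. Set: {0, 10, 11, 9, d, f, u}

Final set: {0, 10, 11, 9, d, f, u} (size 7)
10 is in the final set.

Answer: yes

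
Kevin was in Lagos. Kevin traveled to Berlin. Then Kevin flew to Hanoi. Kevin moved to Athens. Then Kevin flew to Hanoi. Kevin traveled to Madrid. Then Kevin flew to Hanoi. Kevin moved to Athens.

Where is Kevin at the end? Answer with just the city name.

Tracking Kevin's location:
Start: Kevin is in Lagos.
After move 1: Lagos -> Berlin. Kevin is in Berlin.
After move 2: Berlin -> Hanoi. Kevin is in Hanoi.
After move 3: Hanoi -> Athens. Kevin is in Athens.
After move 4: Athens -> Hanoi. Kevin is in Hanoi.
After move 5: Hanoi -> Madrid. Kevin is in Madrid.
After move 6: Madrid -> Hanoi. Kevin is in Hanoi.
After move 7: Hanoi -> Athens. Kevin is in Athens.

Answer: Athens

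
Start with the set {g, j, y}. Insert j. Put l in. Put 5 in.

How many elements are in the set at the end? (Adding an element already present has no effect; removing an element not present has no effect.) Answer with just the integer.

Answer: 5

Derivation:
Tracking the set through each operation:
Start: {g, j, y}
Event 1 (add j): already present, no change. Set: {g, j, y}
Event 2 (add l): added. Set: {g, j, l, y}
Event 3 (add 5): added. Set: {5, g, j, l, y}

Final set: {5, g, j, l, y} (size 5)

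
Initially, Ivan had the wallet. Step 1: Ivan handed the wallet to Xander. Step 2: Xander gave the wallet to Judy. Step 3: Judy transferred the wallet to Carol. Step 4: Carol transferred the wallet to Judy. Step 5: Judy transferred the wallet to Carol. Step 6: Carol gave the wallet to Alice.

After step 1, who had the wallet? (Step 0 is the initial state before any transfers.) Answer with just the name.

Answer: Xander

Derivation:
Tracking the wallet holder through step 1:
After step 0 (start): Ivan
After step 1: Xander

At step 1, the holder is Xander.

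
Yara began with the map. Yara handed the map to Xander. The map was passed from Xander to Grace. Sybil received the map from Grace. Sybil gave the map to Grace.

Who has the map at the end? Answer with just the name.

Tracking the map through each event:
Start: Yara has the map.
After event 1: Xander has the map.
After event 2: Grace has the map.
After event 3: Sybil has the map.
After event 4: Grace has the map.

Answer: Grace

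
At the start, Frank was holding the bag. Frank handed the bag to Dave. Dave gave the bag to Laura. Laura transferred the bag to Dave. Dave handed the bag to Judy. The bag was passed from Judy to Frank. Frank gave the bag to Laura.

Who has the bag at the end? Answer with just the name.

Tracking the bag through each event:
Start: Frank has the bag.
After event 1: Dave has the bag.
After event 2: Laura has the bag.
After event 3: Dave has the bag.
After event 4: Judy has the bag.
After event 5: Frank has the bag.
After event 6: Laura has the bag.

Answer: Laura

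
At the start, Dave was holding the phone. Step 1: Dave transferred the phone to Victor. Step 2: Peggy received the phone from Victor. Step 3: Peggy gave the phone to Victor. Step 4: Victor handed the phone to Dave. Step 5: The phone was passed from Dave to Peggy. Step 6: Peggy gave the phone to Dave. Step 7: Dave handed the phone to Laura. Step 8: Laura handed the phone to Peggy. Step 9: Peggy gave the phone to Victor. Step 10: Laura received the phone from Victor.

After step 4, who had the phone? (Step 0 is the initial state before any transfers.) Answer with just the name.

Tracking the phone holder through step 4:
After step 0 (start): Dave
After step 1: Victor
After step 2: Peggy
After step 3: Victor
After step 4: Dave

At step 4, the holder is Dave.

Answer: Dave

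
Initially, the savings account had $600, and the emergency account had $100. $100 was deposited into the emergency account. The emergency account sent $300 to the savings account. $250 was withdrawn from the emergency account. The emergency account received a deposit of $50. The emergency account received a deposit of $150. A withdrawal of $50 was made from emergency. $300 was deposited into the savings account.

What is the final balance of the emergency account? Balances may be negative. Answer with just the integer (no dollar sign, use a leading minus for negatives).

Answer: -200

Derivation:
Tracking account balances step by step:
Start: savings=600, emergency=100
Event 1 (deposit 100 to emergency): emergency: 100 + 100 = 200. Balances: savings=600, emergency=200
Event 2 (transfer 300 emergency -> savings): emergency: 200 - 300 = -100, savings: 600 + 300 = 900. Balances: savings=900, emergency=-100
Event 3 (withdraw 250 from emergency): emergency: -100 - 250 = -350. Balances: savings=900, emergency=-350
Event 4 (deposit 50 to emergency): emergency: -350 + 50 = -300. Balances: savings=900, emergency=-300
Event 5 (deposit 150 to emergency): emergency: -300 + 150 = -150. Balances: savings=900, emergency=-150
Event 6 (withdraw 50 from emergency): emergency: -150 - 50 = -200. Balances: savings=900, emergency=-200
Event 7 (deposit 300 to savings): savings: 900 + 300 = 1200. Balances: savings=1200, emergency=-200

Final balance of emergency: -200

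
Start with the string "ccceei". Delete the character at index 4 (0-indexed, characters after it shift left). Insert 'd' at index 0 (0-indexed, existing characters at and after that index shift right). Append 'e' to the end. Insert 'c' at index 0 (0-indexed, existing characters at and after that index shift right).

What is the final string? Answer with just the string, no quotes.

Answer: cdccceie

Derivation:
Applying each edit step by step:
Start: "ccceei"
Op 1 (delete idx 4 = 'e'): "ccceei" -> "cccei"
Op 2 (insert 'd' at idx 0): "cccei" -> "dcccei"
Op 3 (append 'e'): "dcccei" -> "dccceie"
Op 4 (insert 'c' at idx 0): "dccceie" -> "cdccceie"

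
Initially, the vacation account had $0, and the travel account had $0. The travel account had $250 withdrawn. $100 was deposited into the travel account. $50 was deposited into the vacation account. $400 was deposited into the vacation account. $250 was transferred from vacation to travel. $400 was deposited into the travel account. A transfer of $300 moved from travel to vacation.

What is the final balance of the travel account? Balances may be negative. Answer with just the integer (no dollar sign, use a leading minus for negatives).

Answer: 200

Derivation:
Tracking account balances step by step:
Start: vacation=0, travel=0
Event 1 (withdraw 250 from travel): travel: 0 - 250 = -250. Balances: vacation=0, travel=-250
Event 2 (deposit 100 to travel): travel: -250 + 100 = -150. Balances: vacation=0, travel=-150
Event 3 (deposit 50 to vacation): vacation: 0 + 50 = 50. Balances: vacation=50, travel=-150
Event 4 (deposit 400 to vacation): vacation: 50 + 400 = 450. Balances: vacation=450, travel=-150
Event 5 (transfer 250 vacation -> travel): vacation: 450 - 250 = 200, travel: -150 + 250 = 100. Balances: vacation=200, travel=100
Event 6 (deposit 400 to travel): travel: 100 + 400 = 500. Balances: vacation=200, travel=500
Event 7 (transfer 300 travel -> vacation): travel: 500 - 300 = 200, vacation: 200 + 300 = 500. Balances: vacation=500, travel=200

Final balance of travel: 200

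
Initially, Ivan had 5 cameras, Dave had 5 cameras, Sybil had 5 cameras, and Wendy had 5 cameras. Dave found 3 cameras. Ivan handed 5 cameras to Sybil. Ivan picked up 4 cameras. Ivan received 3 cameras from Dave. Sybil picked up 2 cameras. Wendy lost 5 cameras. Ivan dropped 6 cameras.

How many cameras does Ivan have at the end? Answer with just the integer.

Tracking counts step by step:
Start: Ivan=5, Dave=5, Sybil=5, Wendy=5
Event 1 (Dave +3): Dave: 5 -> 8. State: Ivan=5, Dave=8, Sybil=5, Wendy=5
Event 2 (Ivan -> Sybil, 5): Ivan: 5 -> 0, Sybil: 5 -> 10. State: Ivan=0, Dave=8, Sybil=10, Wendy=5
Event 3 (Ivan +4): Ivan: 0 -> 4. State: Ivan=4, Dave=8, Sybil=10, Wendy=5
Event 4 (Dave -> Ivan, 3): Dave: 8 -> 5, Ivan: 4 -> 7. State: Ivan=7, Dave=5, Sybil=10, Wendy=5
Event 5 (Sybil +2): Sybil: 10 -> 12. State: Ivan=7, Dave=5, Sybil=12, Wendy=5
Event 6 (Wendy -5): Wendy: 5 -> 0. State: Ivan=7, Dave=5, Sybil=12, Wendy=0
Event 7 (Ivan -6): Ivan: 7 -> 1. State: Ivan=1, Dave=5, Sybil=12, Wendy=0

Ivan's final count: 1

Answer: 1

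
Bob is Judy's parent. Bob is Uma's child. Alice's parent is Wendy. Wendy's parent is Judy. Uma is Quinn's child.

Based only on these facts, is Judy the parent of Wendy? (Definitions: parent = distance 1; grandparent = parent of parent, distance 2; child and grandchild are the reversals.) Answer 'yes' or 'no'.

Reconstructing the parent chain from the given facts:
  Quinn -> Uma -> Bob -> Judy -> Wendy -> Alice
(each arrow means 'parent of the next')
Positions in the chain (0 = top):
  position of Quinn: 0
  position of Uma: 1
  position of Bob: 2
  position of Judy: 3
  position of Wendy: 4
  position of Alice: 5

Judy is at position 3, Wendy is at position 4; signed distance (j - i) = 1.
'parent' requires j - i = 1. Actual distance is 1, so the relation HOLDS.

Answer: yes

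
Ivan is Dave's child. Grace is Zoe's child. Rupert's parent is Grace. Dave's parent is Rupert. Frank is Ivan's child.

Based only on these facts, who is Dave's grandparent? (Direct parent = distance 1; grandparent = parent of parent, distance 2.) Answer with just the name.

Answer: Grace

Derivation:
Reconstructing the parent chain from the given facts:
  Zoe -> Grace -> Rupert -> Dave -> Ivan -> Frank
(each arrow means 'parent of the next')
Positions in the chain (0 = top):
  position of Zoe: 0
  position of Grace: 1
  position of Rupert: 2
  position of Dave: 3
  position of Ivan: 4
  position of Frank: 5

Dave is at position 3; the grandparent is 2 steps up the chain, i.e. position 1: Grace.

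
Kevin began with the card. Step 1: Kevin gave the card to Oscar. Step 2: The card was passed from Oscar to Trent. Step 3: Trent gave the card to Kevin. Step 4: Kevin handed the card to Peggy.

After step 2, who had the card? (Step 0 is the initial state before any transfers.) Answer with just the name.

Tracking the card holder through step 2:
After step 0 (start): Kevin
After step 1: Oscar
After step 2: Trent

At step 2, the holder is Trent.

Answer: Trent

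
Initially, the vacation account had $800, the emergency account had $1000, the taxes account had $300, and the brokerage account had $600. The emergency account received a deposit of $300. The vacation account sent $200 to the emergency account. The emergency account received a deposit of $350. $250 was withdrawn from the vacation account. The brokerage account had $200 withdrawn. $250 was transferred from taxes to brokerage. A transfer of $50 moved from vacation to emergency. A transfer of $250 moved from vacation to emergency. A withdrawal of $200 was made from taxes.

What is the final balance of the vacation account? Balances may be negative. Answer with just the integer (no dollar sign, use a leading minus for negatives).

Answer: 50

Derivation:
Tracking account balances step by step:
Start: vacation=800, emergency=1000, taxes=300, brokerage=600
Event 1 (deposit 300 to emergency): emergency: 1000 + 300 = 1300. Balances: vacation=800, emergency=1300, taxes=300, brokerage=600
Event 2 (transfer 200 vacation -> emergency): vacation: 800 - 200 = 600, emergency: 1300 + 200 = 1500. Balances: vacation=600, emergency=1500, taxes=300, brokerage=600
Event 3 (deposit 350 to emergency): emergency: 1500 + 350 = 1850. Balances: vacation=600, emergency=1850, taxes=300, brokerage=600
Event 4 (withdraw 250 from vacation): vacation: 600 - 250 = 350. Balances: vacation=350, emergency=1850, taxes=300, brokerage=600
Event 5 (withdraw 200 from brokerage): brokerage: 600 - 200 = 400. Balances: vacation=350, emergency=1850, taxes=300, brokerage=400
Event 6 (transfer 250 taxes -> brokerage): taxes: 300 - 250 = 50, brokerage: 400 + 250 = 650. Balances: vacation=350, emergency=1850, taxes=50, brokerage=650
Event 7 (transfer 50 vacation -> emergency): vacation: 350 - 50 = 300, emergency: 1850 + 50 = 1900. Balances: vacation=300, emergency=1900, taxes=50, brokerage=650
Event 8 (transfer 250 vacation -> emergency): vacation: 300 - 250 = 50, emergency: 1900 + 250 = 2150. Balances: vacation=50, emergency=2150, taxes=50, brokerage=650
Event 9 (withdraw 200 from taxes): taxes: 50 - 200 = -150. Balances: vacation=50, emergency=2150, taxes=-150, brokerage=650

Final balance of vacation: 50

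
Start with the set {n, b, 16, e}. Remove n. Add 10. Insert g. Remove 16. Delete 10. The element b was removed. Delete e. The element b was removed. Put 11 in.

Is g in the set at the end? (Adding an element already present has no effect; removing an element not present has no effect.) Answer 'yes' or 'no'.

Answer: yes

Derivation:
Tracking the set through each operation:
Start: {16, b, e, n}
Event 1 (remove n): removed. Set: {16, b, e}
Event 2 (add 10): added. Set: {10, 16, b, e}
Event 3 (add g): added. Set: {10, 16, b, e, g}
Event 4 (remove 16): removed. Set: {10, b, e, g}
Event 5 (remove 10): removed. Set: {b, e, g}
Event 6 (remove b): removed. Set: {e, g}
Event 7 (remove e): removed. Set: {g}
Event 8 (remove b): not present, no change. Set: {g}
Event 9 (add 11): added. Set: {11, g}

Final set: {11, g} (size 2)
g is in the final set.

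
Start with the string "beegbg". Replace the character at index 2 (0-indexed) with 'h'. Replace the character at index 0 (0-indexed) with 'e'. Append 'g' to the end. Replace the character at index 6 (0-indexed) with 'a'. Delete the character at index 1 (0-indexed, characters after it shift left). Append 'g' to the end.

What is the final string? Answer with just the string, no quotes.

Answer: ehgbgag

Derivation:
Applying each edit step by step:
Start: "beegbg"
Op 1 (replace idx 2: 'e' -> 'h'): "beegbg" -> "behgbg"
Op 2 (replace idx 0: 'b' -> 'e'): "behgbg" -> "eehgbg"
Op 3 (append 'g'): "eehgbg" -> "eehgbgg"
Op 4 (replace idx 6: 'g' -> 'a'): "eehgbgg" -> "eehgbga"
Op 5 (delete idx 1 = 'e'): "eehgbga" -> "ehgbga"
Op 6 (append 'g'): "ehgbga" -> "ehgbgag"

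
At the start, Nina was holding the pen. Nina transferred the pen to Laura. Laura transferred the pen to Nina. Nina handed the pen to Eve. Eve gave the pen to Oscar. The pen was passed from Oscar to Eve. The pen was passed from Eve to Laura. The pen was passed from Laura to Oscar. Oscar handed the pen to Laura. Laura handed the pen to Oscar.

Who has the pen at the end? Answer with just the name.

Tracking the pen through each event:
Start: Nina has the pen.
After event 1: Laura has the pen.
After event 2: Nina has the pen.
After event 3: Eve has the pen.
After event 4: Oscar has the pen.
After event 5: Eve has the pen.
After event 6: Laura has the pen.
After event 7: Oscar has the pen.
After event 8: Laura has the pen.
After event 9: Oscar has the pen.

Answer: Oscar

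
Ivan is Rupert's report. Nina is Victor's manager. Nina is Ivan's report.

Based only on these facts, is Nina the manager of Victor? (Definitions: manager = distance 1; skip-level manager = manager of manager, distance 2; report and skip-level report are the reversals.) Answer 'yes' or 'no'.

Reconstructing the manager chain from the given facts:
  Rupert -> Ivan -> Nina -> Victor
(each arrow means 'manager of the next')
Positions in the chain (0 = top):
  position of Rupert: 0
  position of Ivan: 1
  position of Nina: 2
  position of Victor: 3

Nina is at position 2, Victor is at position 3; signed distance (j - i) = 1.
'manager' requires j - i = 1. Actual distance is 1, so the relation HOLDS.

Answer: yes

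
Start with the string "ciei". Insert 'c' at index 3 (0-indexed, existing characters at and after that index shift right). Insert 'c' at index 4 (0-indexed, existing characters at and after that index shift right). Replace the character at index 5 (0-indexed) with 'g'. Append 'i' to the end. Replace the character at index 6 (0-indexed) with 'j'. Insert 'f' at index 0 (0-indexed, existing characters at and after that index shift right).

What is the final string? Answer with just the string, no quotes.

Applying each edit step by step:
Start: "ciei"
Op 1 (insert 'c' at idx 3): "ciei" -> "cieci"
Op 2 (insert 'c' at idx 4): "cieci" -> "ciecci"
Op 3 (replace idx 5: 'i' -> 'g'): "ciecci" -> "cieccg"
Op 4 (append 'i'): "cieccg" -> "cieccgi"
Op 5 (replace idx 6: 'i' -> 'j'): "cieccgi" -> "cieccgj"
Op 6 (insert 'f' at idx 0): "cieccgj" -> "fcieccgj"

Answer: fcieccgj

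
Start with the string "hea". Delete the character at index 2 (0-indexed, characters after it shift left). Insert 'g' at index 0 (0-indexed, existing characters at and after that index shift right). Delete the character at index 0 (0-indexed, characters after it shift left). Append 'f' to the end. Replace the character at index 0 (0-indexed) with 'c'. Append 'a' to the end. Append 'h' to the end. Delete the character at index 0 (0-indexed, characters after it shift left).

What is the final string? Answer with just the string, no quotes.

Answer: efah

Derivation:
Applying each edit step by step:
Start: "hea"
Op 1 (delete idx 2 = 'a'): "hea" -> "he"
Op 2 (insert 'g' at idx 0): "he" -> "ghe"
Op 3 (delete idx 0 = 'g'): "ghe" -> "he"
Op 4 (append 'f'): "he" -> "hef"
Op 5 (replace idx 0: 'h' -> 'c'): "hef" -> "cef"
Op 6 (append 'a'): "cef" -> "cefa"
Op 7 (append 'h'): "cefa" -> "cefah"
Op 8 (delete idx 0 = 'c'): "cefah" -> "efah"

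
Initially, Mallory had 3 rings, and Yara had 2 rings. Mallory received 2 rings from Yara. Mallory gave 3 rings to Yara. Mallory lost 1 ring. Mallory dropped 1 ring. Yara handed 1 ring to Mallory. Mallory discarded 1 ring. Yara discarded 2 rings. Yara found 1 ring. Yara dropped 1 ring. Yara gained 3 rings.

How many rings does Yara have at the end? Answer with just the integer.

Answer: 3

Derivation:
Tracking counts step by step:
Start: Mallory=3, Yara=2
Event 1 (Yara -> Mallory, 2): Yara: 2 -> 0, Mallory: 3 -> 5. State: Mallory=5, Yara=0
Event 2 (Mallory -> Yara, 3): Mallory: 5 -> 2, Yara: 0 -> 3. State: Mallory=2, Yara=3
Event 3 (Mallory -1): Mallory: 2 -> 1. State: Mallory=1, Yara=3
Event 4 (Mallory -1): Mallory: 1 -> 0. State: Mallory=0, Yara=3
Event 5 (Yara -> Mallory, 1): Yara: 3 -> 2, Mallory: 0 -> 1. State: Mallory=1, Yara=2
Event 6 (Mallory -1): Mallory: 1 -> 0. State: Mallory=0, Yara=2
Event 7 (Yara -2): Yara: 2 -> 0. State: Mallory=0, Yara=0
Event 8 (Yara +1): Yara: 0 -> 1. State: Mallory=0, Yara=1
Event 9 (Yara -1): Yara: 1 -> 0. State: Mallory=0, Yara=0
Event 10 (Yara +3): Yara: 0 -> 3. State: Mallory=0, Yara=3

Yara's final count: 3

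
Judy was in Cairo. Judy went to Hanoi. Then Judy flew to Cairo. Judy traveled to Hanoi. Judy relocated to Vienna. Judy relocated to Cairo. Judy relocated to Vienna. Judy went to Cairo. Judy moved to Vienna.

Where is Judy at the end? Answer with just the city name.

Answer: Vienna

Derivation:
Tracking Judy's location:
Start: Judy is in Cairo.
After move 1: Cairo -> Hanoi. Judy is in Hanoi.
After move 2: Hanoi -> Cairo. Judy is in Cairo.
After move 3: Cairo -> Hanoi. Judy is in Hanoi.
After move 4: Hanoi -> Vienna. Judy is in Vienna.
After move 5: Vienna -> Cairo. Judy is in Cairo.
After move 6: Cairo -> Vienna. Judy is in Vienna.
After move 7: Vienna -> Cairo. Judy is in Cairo.
After move 8: Cairo -> Vienna. Judy is in Vienna.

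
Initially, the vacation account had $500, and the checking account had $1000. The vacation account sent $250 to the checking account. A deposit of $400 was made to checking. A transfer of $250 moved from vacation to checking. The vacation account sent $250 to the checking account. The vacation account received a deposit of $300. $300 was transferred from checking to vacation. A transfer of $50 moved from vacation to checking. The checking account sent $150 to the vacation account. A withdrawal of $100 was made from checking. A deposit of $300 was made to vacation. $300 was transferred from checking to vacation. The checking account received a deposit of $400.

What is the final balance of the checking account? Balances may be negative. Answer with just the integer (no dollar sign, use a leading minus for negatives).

Answer: 1750

Derivation:
Tracking account balances step by step:
Start: vacation=500, checking=1000
Event 1 (transfer 250 vacation -> checking): vacation: 500 - 250 = 250, checking: 1000 + 250 = 1250. Balances: vacation=250, checking=1250
Event 2 (deposit 400 to checking): checking: 1250 + 400 = 1650. Balances: vacation=250, checking=1650
Event 3 (transfer 250 vacation -> checking): vacation: 250 - 250 = 0, checking: 1650 + 250 = 1900. Balances: vacation=0, checking=1900
Event 4 (transfer 250 vacation -> checking): vacation: 0 - 250 = -250, checking: 1900 + 250 = 2150. Balances: vacation=-250, checking=2150
Event 5 (deposit 300 to vacation): vacation: -250 + 300 = 50. Balances: vacation=50, checking=2150
Event 6 (transfer 300 checking -> vacation): checking: 2150 - 300 = 1850, vacation: 50 + 300 = 350. Balances: vacation=350, checking=1850
Event 7 (transfer 50 vacation -> checking): vacation: 350 - 50 = 300, checking: 1850 + 50 = 1900. Balances: vacation=300, checking=1900
Event 8 (transfer 150 checking -> vacation): checking: 1900 - 150 = 1750, vacation: 300 + 150 = 450. Balances: vacation=450, checking=1750
Event 9 (withdraw 100 from checking): checking: 1750 - 100 = 1650. Balances: vacation=450, checking=1650
Event 10 (deposit 300 to vacation): vacation: 450 + 300 = 750. Balances: vacation=750, checking=1650
Event 11 (transfer 300 checking -> vacation): checking: 1650 - 300 = 1350, vacation: 750 + 300 = 1050. Balances: vacation=1050, checking=1350
Event 12 (deposit 400 to checking): checking: 1350 + 400 = 1750. Balances: vacation=1050, checking=1750

Final balance of checking: 1750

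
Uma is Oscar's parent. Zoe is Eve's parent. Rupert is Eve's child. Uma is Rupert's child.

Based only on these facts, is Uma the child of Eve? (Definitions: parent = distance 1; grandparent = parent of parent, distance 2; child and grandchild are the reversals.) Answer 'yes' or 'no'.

Answer: no

Derivation:
Reconstructing the parent chain from the given facts:
  Zoe -> Eve -> Rupert -> Uma -> Oscar
(each arrow means 'parent of the next')
Positions in the chain (0 = top):
  position of Zoe: 0
  position of Eve: 1
  position of Rupert: 2
  position of Uma: 3
  position of Oscar: 4

Uma is at position 3, Eve is at position 1; signed distance (j - i) = -2.
'child' requires j - i = -1. Actual distance is -2, so the relation does NOT hold.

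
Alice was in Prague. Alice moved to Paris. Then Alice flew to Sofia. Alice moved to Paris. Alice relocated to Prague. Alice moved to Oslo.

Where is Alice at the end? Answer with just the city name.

Answer: Oslo

Derivation:
Tracking Alice's location:
Start: Alice is in Prague.
After move 1: Prague -> Paris. Alice is in Paris.
After move 2: Paris -> Sofia. Alice is in Sofia.
After move 3: Sofia -> Paris. Alice is in Paris.
After move 4: Paris -> Prague. Alice is in Prague.
After move 5: Prague -> Oslo. Alice is in Oslo.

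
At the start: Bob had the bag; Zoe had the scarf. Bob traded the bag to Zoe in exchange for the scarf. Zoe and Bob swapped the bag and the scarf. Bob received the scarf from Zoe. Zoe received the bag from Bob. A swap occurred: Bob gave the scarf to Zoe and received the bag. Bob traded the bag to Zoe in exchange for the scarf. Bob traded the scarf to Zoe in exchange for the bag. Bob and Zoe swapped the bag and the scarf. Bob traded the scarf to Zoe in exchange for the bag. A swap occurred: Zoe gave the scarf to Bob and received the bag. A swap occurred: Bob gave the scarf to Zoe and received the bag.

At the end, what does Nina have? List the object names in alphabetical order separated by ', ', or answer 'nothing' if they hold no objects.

Answer: nothing

Derivation:
Tracking all object holders:
Start: bag:Bob, scarf:Zoe
Event 1 (swap bag<->scarf: now bag:Zoe, scarf:Bob). State: bag:Zoe, scarf:Bob
Event 2 (swap bag<->scarf: now bag:Bob, scarf:Zoe). State: bag:Bob, scarf:Zoe
Event 3 (give scarf: Zoe -> Bob). State: bag:Bob, scarf:Bob
Event 4 (give bag: Bob -> Zoe). State: bag:Zoe, scarf:Bob
Event 5 (swap scarf<->bag: now scarf:Zoe, bag:Bob). State: bag:Bob, scarf:Zoe
Event 6 (swap bag<->scarf: now bag:Zoe, scarf:Bob). State: bag:Zoe, scarf:Bob
Event 7 (swap scarf<->bag: now scarf:Zoe, bag:Bob). State: bag:Bob, scarf:Zoe
Event 8 (swap bag<->scarf: now bag:Zoe, scarf:Bob). State: bag:Zoe, scarf:Bob
Event 9 (swap scarf<->bag: now scarf:Zoe, bag:Bob). State: bag:Bob, scarf:Zoe
Event 10 (swap scarf<->bag: now scarf:Bob, bag:Zoe). State: bag:Zoe, scarf:Bob
Event 11 (swap scarf<->bag: now scarf:Zoe, bag:Bob). State: bag:Bob, scarf:Zoe

Final state: bag:Bob, scarf:Zoe
Nina holds: (nothing).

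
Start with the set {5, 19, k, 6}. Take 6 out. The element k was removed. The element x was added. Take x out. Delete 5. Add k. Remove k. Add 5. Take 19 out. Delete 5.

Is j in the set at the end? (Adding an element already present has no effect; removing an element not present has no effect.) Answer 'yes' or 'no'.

Answer: no

Derivation:
Tracking the set through each operation:
Start: {19, 5, 6, k}
Event 1 (remove 6): removed. Set: {19, 5, k}
Event 2 (remove k): removed. Set: {19, 5}
Event 3 (add x): added. Set: {19, 5, x}
Event 4 (remove x): removed. Set: {19, 5}
Event 5 (remove 5): removed. Set: {19}
Event 6 (add k): added. Set: {19, k}
Event 7 (remove k): removed. Set: {19}
Event 8 (add 5): added. Set: {19, 5}
Event 9 (remove 19): removed. Set: {5}
Event 10 (remove 5): removed. Set: {}

Final set: {} (size 0)
j is NOT in the final set.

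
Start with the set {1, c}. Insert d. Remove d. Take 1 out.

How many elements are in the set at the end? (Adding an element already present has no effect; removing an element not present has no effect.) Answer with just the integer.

Answer: 1

Derivation:
Tracking the set through each operation:
Start: {1, c}
Event 1 (add d): added. Set: {1, c, d}
Event 2 (remove d): removed. Set: {1, c}
Event 3 (remove 1): removed. Set: {c}

Final set: {c} (size 1)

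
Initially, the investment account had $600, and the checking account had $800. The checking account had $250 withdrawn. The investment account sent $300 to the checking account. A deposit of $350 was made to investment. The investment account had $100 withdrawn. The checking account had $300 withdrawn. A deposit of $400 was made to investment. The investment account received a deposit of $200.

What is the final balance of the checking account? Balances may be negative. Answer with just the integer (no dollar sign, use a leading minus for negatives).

Tracking account balances step by step:
Start: investment=600, checking=800
Event 1 (withdraw 250 from checking): checking: 800 - 250 = 550. Balances: investment=600, checking=550
Event 2 (transfer 300 investment -> checking): investment: 600 - 300 = 300, checking: 550 + 300 = 850. Balances: investment=300, checking=850
Event 3 (deposit 350 to investment): investment: 300 + 350 = 650. Balances: investment=650, checking=850
Event 4 (withdraw 100 from investment): investment: 650 - 100 = 550. Balances: investment=550, checking=850
Event 5 (withdraw 300 from checking): checking: 850 - 300 = 550. Balances: investment=550, checking=550
Event 6 (deposit 400 to investment): investment: 550 + 400 = 950. Balances: investment=950, checking=550
Event 7 (deposit 200 to investment): investment: 950 + 200 = 1150. Balances: investment=1150, checking=550

Final balance of checking: 550

Answer: 550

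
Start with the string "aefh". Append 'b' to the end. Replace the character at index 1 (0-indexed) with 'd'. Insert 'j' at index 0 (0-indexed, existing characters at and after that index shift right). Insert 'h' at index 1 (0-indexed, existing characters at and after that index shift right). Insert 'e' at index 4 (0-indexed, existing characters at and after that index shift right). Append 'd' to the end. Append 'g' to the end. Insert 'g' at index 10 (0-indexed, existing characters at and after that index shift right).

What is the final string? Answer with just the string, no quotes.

Applying each edit step by step:
Start: "aefh"
Op 1 (append 'b'): "aefh" -> "aefhb"
Op 2 (replace idx 1: 'e' -> 'd'): "aefhb" -> "adfhb"
Op 3 (insert 'j' at idx 0): "adfhb" -> "jadfhb"
Op 4 (insert 'h' at idx 1): "jadfhb" -> "jhadfhb"
Op 5 (insert 'e' at idx 4): "jhadfhb" -> "jhadefhb"
Op 6 (append 'd'): "jhadefhb" -> "jhadefhbd"
Op 7 (append 'g'): "jhadefhbd" -> "jhadefhbdg"
Op 8 (insert 'g' at idx 10): "jhadefhbdg" -> "jhadefhbdgg"

Answer: jhadefhbdgg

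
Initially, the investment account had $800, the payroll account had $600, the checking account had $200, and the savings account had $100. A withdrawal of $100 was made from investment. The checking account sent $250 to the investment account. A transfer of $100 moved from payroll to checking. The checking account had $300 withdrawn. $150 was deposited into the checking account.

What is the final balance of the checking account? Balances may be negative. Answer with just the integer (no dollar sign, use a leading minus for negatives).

Tracking account balances step by step:
Start: investment=800, payroll=600, checking=200, savings=100
Event 1 (withdraw 100 from investment): investment: 800 - 100 = 700. Balances: investment=700, payroll=600, checking=200, savings=100
Event 2 (transfer 250 checking -> investment): checking: 200 - 250 = -50, investment: 700 + 250 = 950. Balances: investment=950, payroll=600, checking=-50, savings=100
Event 3 (transfer 100 payroll -> checking): payroll: 600 - 100 = 500, checking: -50 + 100 = 50. Balances: investment=950, payroll=500, checking=50, savings=100
Event 4 (withdraw 300 from checking): checking: 50 - 300 = -250. Balances: investment=950, payroll=500, checking=-250, savings=100
Event 5 (deposit 150 to checking): checking: -250 + 150 = -100. Balances: investment=950, payroll=500, checking=-100, savings=100

Final balance of checking: -100

Answer: -100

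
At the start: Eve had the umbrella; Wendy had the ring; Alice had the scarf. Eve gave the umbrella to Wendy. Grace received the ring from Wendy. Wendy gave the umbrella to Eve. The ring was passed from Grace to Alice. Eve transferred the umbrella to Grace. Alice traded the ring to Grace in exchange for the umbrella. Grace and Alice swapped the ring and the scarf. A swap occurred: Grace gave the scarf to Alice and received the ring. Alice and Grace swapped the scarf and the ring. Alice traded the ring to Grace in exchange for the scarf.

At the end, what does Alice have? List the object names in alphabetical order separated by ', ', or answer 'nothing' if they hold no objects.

Tracking all object holders:
Start: umbrella:Eve, ring:Wendy, scarf:Alice
Event 1 (give umbrella: Eve -> Wendy). State: umbrella:Wendy, ring:Wendy, scarf:Alice
Event 2 (give ring: Wendy -> Grace). State: umbrella:Wendy, ring:Grace, scarf:Alice
Event 3 (give umbrella: Wendy -> Eve). State: umbrella:Eve, ring:Grace, scarf:Alice
Event 4 (give ring: Grace -> Alice). State: umbrella:Eve, ring:Alice, scarf:Alice
Event 5 (give umbrella: Eve -> Grace). State: umbrella:Grace, ring:Alice, scarf:Alice
Event 6 (swap ring<->umbrella: now ring:Grace, umbrella:Alice). State: umbrella:Alice, ring:Grace, scarf:Alice
Event 7 (swap ring<->scarf: now ring:Alice, scarf:Grace). State: umbrella:Alice, ring:Alice, scarf:Grace
Event 8 (swap scarf<->ring: now scarf:Alice, ring:Grace). State: umbrella:Alice, ring:Grace, scarf:Alice
Event 9 (swap scarf<->ring: now scarf:Grace, ring:Alice). State: umbrella:Alice, ring:Alice, scarf:Grace
Event 10 (swap ring<->scarf: now ring:Grace, scarf:Alice). State: umbrella:Alice, ring:Grace, scarf:Alice

Final state: umbrella:Alice, ring:Grace, scarf:Alice
Alice holds: scarf, umbrella.

Answer: scarf, umbrella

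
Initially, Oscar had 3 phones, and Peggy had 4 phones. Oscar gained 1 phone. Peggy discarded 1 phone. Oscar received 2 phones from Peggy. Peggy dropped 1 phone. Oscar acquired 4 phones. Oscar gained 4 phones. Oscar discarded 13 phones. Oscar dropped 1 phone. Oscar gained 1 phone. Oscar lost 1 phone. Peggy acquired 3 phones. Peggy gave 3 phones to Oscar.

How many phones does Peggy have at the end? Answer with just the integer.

Tracking counts step by step:
Start: Oscar=3, Peggy=4
Event 1 (Oscar +1): Oscar: 3 -> 4. State: Oscar=4, Peggy=4
Event 2 (Peggy -1): Peggy: 4 -> 3. State: Oscar=4, Peggy=3
Event 3 (Peggy -> Oscar, 2): Peggy: 3 -> 1, Oscar: 4 -> 6. State: Oscar=6, Peggy=1
Event 4 (Peggy -1): Peggy: 1 -> 0. State: Oscar=6, Peggy=0
Event 5 (Oscar +4): Oscar: 6 -> 10. State: Oscar=10, Peggy=0
Event 6 (Oscar +4): Oscar: 10 -> 14. State: Oscar=14, Peggy=0
Event 7 (Oscar -13): Oscar: 14 -> 1. State: Oscar=1, Peggy=0
Event 8 (Oscar -1): Oscar: 1 -> 0. State: Oscar=0, Peggy=0
Event 9 (Oscar +1): Oscar: 0 -> 1. State: Oscar=1, Peggy=0
Event 10 (Oscar -1): Oscar: 1 -> 0. State: Oscar=0, Peggy=0
Event 11 (Peggy +3): Peggy: 0 -> 3. State: Oscar=0, Peggy=3
Event 12 (Peggy -> Oscar, 3): Peggy: 3 -> 0, Oscar: 0 -> 3. State: Oscar=3, Peggy=0

Peggy's final count: 0

Answer: 0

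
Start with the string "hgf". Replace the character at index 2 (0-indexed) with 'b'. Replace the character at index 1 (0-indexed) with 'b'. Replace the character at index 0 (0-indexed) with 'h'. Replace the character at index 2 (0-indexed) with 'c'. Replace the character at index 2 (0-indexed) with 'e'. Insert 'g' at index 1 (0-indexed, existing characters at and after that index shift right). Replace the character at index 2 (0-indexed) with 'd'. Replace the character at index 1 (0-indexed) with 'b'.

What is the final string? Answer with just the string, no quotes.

Applying each edit step by step:
Start: "hgf"
Op 1 (replace idx 2: 'f' -> 'b'): "hgf" -> "hgb"
Op 2 (replace idx 1: 'g' -> 'b'): "hgb" -> "hbb"
Op 3 (replace idx 0: 'h' -> 'h'): "hbb" -> "hbb"
Op 4 (replace idx 2: 'b' -> 'c'): "hbb" -> "hbc"
Op 5 (replace idx 2: 'c' -> 'e'): "hbc" -> "hbe"
Op 6 (insert 'g' at idx 1): "hbe" -> "hgbe"
Op 7 (replace idx 2: 'b' -> 'd'): "hgbe" -> "hgde"
Op 8 (replace idx 1: 'g' -> 'b'): "hgde" -> "hbde"

Answer: hbde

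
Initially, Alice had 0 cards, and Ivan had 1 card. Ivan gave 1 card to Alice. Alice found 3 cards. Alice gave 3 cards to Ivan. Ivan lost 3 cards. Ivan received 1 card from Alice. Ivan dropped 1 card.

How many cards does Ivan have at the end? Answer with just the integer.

Tracking counts step by step:
Start: Alice=0, Ivan=1
Event 1 (Ivan -> Alice, 1): Ivan: 1 -> 0, Alice: 0 -> 1. State: Alice=1, Ivan=0
Event 2 (Alice +3): Alice: 1 -> 4. State: Alice=4, Ivan=0
Event 3 (Alice -> Ivan, 3): Alice: 4 -> 1, Ivan: 0 -> 3. State: Alice=1, Ivan=3
Event 4 (Ivan -3): Ivan: 3 -> 0. State: Alice=1, Ivan=0
Event 5 (Alice -> Ivan, 1): Alice: 1 -> 0, Ivan: 0 -> 1. State: Alice=0, Ivan=1
Event 6 (Ivan -1): Ivan: 1 -> 0. State: Alice=0, Ivan=0

Ivan's final count: 0

Answer: 0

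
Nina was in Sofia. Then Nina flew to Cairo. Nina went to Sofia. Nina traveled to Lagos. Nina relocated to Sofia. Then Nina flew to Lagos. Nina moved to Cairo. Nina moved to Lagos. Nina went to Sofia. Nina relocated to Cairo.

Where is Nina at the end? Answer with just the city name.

Tracking Nina's location:
Start: Nina is in Sofia.
After move 1: Sofia -> Cairo. Nina is in Cairo.
After move 2: Cairo -> Sofia. Nina is in Sofia.
After move 3: Sofia -> Lagos. Nina is in Lagos.
After move 4: Lagos -> Sofia. Nina is in Sofia.
After move 5: Sofia -> Lagos. Nina is in Lagos.
After move 6: Lagos -> Cairo. Nina is in Cairo.
After move 7: Cairo -> Lagos. Nina is in Lagos.
After move 8: Lagos -> Sofia. Nina is in Sofia.
After move 9: Sofia -> Cairo. Nina is in Cairo.

Answer: Cairo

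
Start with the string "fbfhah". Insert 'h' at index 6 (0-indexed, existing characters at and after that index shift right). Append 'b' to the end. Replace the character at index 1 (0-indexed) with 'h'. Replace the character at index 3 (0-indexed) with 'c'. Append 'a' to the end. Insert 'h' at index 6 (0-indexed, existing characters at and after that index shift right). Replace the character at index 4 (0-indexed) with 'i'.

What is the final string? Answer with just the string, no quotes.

Applying each edit step by step:
Start: "fbfhah"
Op 1 (insert 'h' at idx 6): "fbfhah" -> "fbfhahh"
Op 2 (append 'b'): "fbfhahh" -> "fbfhahhb"
Op 3 (replace idx 1: 'b' -> 'h'): "fbfhahhb" -> "fhfhahhb"
Op 4 (replace idx 3: 'h' -> 'c'): "fhfhahhb" -> "fhfcahhb"
Op 5 (append 'a'): "fhfcahhb" -> "fhfcahhba"
Op 6 (insert 'h' at idx 6): "fhfcahhba" -> "fhfcahhhba"
Op 7 (replace idx 4: 'a' -> 'i'): "fhfcahhhba" -> "fhfcihhhba"

Answer: fhfcihhhba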